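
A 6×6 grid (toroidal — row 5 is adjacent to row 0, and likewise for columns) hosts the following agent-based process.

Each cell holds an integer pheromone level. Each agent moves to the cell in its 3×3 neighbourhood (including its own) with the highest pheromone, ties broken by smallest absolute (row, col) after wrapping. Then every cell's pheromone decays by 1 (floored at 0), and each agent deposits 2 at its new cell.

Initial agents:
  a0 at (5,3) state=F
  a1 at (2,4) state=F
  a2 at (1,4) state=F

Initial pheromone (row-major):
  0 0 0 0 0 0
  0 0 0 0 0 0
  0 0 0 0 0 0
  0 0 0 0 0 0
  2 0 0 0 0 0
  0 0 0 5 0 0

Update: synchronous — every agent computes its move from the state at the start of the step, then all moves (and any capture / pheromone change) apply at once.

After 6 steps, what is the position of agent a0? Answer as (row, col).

(5, 3)

t=1: a0@(5,3) a1@(1,3) a2@(0,3) | pheromone: 0 0 0 2 0 0 / 0 0 0 2 0 0 / 0 0 0 0 0 0 / 0 0 0 0 0 0 / 1 0 0 0 0 0 / 0 0 0 6 0 0
t=2: a0@(5,3) a1@(0,3) a2@(5,3) | pheromone: 0 0 0 3 0 0 / 0 0 0 1 0 0 / 0 0 0 0 0 0 / 0 0 0 0 0 0 / 0 0 0 0 0 0 / 0 0 0 9 0 0
t=3: a0@(5,3) a1@(5,3) a2@(5,3) | pheromone: 0 0 0 2 0 0 / 0 0 0 0 0 0 / 0 0 0 0 0 0 / 0 0 0 0 0 0 / 0 0 0 0 0 0 / 0 0 0 14 0 0
t=4: a0@(5,3) a1@(5,3) a2@(5,3) | pheromone: 0 0 0 1 0 0 / 0 0 0 0 0 0 / 0 0 0 0 0 0 / 0 0 0 0 0 0 / 0 0 0 0 0 0 / 0 0 0 19 0 0
t=5: a0@(5,3) a1@(5,3) a2@(5,3) | pheromone: 0 0 0 0 0 0 / 0 0 0 0 0 0 / 0 0 0 0 0 0 / 0 0 0 0 0 0 / 0 0 0 0 0 0 / 0 0 0 24 0 0
t=6: a0@(5,3) a1@(5,3) a2@(5,3) | pheromone: 0 0 0 0 0 0 / 0 0 0 0 0 0 / 0 0 0 0 0 0 / 0 0 0 0 0 0 / 0 0 0 0 0 0 / 0 0 0 29 0 0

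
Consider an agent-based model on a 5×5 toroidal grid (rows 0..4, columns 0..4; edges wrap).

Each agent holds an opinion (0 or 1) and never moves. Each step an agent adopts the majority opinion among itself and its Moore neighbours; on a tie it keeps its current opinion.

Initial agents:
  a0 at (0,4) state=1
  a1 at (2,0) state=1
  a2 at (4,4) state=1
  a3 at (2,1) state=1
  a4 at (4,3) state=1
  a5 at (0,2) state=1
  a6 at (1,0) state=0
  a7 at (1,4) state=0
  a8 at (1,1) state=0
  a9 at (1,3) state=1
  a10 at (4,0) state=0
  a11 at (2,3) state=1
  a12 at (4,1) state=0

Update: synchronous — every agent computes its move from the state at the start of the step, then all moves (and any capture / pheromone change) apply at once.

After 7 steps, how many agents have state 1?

11

t=1: a0@(0,4):1 a1@(2,0):0 a2@(4,4):1 a3@(2,1):1 a4@(4,3):1 a5@(0,2):1 a6@(1,0):0 a7@(1,4):1 a8@(1,1):1 a9@(1,3):1 a10@(4,0):0 a11@(2,3):1 a12@(4,1):0
t=2: a0@(0,4):1 a1@(2,0):1 a2@(4,4):1 a3@(2,1):1 a4@(4,3):1 a5@(0,2):1 a6@(1,0):1 a7@(1,4):1 a8@(1,1):1 a9@(1,3):1 a10@(4,0):0 a11@(2,3):1 a12@(4,1):0
t=3: (unchanged — steady state)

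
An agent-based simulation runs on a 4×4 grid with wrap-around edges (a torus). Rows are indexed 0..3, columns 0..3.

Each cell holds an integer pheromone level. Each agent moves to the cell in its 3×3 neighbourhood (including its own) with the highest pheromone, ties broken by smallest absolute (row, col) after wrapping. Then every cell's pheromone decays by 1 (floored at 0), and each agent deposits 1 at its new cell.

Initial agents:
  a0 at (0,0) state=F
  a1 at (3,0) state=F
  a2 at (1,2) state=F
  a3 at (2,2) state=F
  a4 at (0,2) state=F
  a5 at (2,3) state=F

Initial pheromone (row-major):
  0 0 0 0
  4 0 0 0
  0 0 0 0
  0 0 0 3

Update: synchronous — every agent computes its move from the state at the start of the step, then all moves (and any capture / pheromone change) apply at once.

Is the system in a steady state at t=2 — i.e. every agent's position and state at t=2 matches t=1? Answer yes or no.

t=1: a0@(1,0) a1@(3,3) a2@(0,1) a3@(3,3) a4@(3,3) a5@(1,0) | pheromone: 0 1 0 0 / 5 0 0 0 / 0 0 0 0 / 0 0 0 5
t=2: a0@(1,0) a1@(3,3) a2@(1,0) a3@(3,3) a4@(3,3) a5@(1,0) | pheromone: 0 0 0 0 / 7 0 0 0 / 0 0 0 0 / 0 0 0 7

no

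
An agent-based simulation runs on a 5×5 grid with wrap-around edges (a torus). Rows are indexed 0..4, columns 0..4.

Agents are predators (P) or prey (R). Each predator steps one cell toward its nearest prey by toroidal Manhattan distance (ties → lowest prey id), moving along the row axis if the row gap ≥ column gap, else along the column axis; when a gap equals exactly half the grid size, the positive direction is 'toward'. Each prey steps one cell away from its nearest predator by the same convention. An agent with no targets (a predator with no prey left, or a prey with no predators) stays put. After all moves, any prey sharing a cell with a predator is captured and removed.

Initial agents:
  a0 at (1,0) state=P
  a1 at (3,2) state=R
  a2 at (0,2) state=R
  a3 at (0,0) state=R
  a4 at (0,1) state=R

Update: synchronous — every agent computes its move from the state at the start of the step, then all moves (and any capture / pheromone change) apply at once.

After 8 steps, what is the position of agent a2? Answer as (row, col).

(2, 2)

t=1: a0@(0,0):P a1@(4,2):R a2@(0,3):R a3@(4,0):R a4@(4,1):R
t=2: a0@(4,0):P a1@(4,3):R a2@(0,2):R a3@(3,0):R a4@(3,1):R
t=3: a0@(3,0):P a1@(4,2):R a2@(0,3):R a3@(2,0):R a4@(2,1):R
t=4: a0@(2,0):P a1@(4,3):R a2@(1,3):R a3@(1,0):R a4@(1,1):R
t=5: a0@(1,0):P a1@(0,3):R a2@(1,2):R a3@(0,0):R a4@(0,1):R
t=6: a0@(0,0):P a1@(0,2):R a2@(1,3):R a3@(4,0):R a4@(4,1):R
t=7: a0@(4,0):P a1@(0,3):R a2@(1,2):R a3@(3,0):R a4@(3,1):R
t=8: a0@(3,0):P a1@(0,2):R a2@(2,2):R a3@(2,0):R a4@(2,1):R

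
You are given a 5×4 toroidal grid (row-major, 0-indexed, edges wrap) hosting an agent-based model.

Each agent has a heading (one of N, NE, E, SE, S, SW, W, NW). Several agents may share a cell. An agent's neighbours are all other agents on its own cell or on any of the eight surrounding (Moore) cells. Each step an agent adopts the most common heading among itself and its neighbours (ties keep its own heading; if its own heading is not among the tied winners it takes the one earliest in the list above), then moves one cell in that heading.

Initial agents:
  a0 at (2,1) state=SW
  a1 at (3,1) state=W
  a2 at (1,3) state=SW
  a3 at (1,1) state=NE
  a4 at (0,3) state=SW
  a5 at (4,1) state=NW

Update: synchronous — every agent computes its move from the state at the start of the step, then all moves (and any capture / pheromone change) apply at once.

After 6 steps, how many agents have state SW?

t=1: a0@(3,0):SW a1@(3,0):W a2@(2,2):SW a3@(0,2):NE a4@(1,2):SW a5@(3,0):NW
t=2: a0@(4,3):SW a1@(3,3):W a2@(3,1):SW a3@(4,3):NE a4@(2,1):SW a5@(2,3):NW
t=3: a0@(0,2):SW a1@(3,2):W a2@(4,0):SW a3@(3,0):NE a4@(3,0):SW a5@(1,2):NW
t=4: a0@(1,1):SW a1@(3,1):W a2@(0,3):SW a3@(4,3):SW a4@(4,3):SW a5@(0,1):NW
t=5: a0@(2,0):SW a1@(3,0):W a2@(1,2):SW a3@(0,2):SW a4@(0,2):SW a5@(4,0):NW
t=6: a0@(3,3):SW a1@(3,3):W a2@(2,1):SW a3@(1,1):SW a4@(1,1):SW a5@(3,3):NW

4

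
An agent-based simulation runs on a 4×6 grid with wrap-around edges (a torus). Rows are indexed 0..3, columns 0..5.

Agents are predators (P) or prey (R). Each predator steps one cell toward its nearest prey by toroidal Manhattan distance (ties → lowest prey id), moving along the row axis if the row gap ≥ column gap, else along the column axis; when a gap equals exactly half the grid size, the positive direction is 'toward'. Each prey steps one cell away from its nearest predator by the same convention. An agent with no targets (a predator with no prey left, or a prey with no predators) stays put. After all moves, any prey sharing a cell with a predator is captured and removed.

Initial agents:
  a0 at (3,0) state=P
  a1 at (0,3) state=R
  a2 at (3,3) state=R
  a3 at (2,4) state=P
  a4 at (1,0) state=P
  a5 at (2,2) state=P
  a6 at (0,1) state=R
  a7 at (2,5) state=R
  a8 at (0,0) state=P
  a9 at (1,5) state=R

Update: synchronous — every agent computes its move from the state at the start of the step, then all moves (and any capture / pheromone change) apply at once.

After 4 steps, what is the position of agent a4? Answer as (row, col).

t=1: a0@(0,0):P a1@(3,3):R a2@(0,3):R a3@(2,5):P a4@(1,5):P a5@(3,2):P a6@(0,2):R a7@(2,0):R a8@(0,1):P a9@(1,4):R
t=2: a0@(0,1):P a1@(3,4):R a2@(1,3):R a3@(2,0):P a4@(1,4):P a5@(3,3):P a6@(1,2):R a7@(2,1):R a8@(0,2):P a9@(1,3):R
t=3: a0@(1,1):P a1@(3,5):R a3@(2,1):P a4@(1,3):P a5@(3,4):P a6@(2,2):R a7@(2,2):R a8@(1,2):P
t=4: a0@(2,1):P a1@(3,0):R a3@(2,2):P a4@(2,3):P a5@(3,5):P a8@(2,2):P

(2, 3)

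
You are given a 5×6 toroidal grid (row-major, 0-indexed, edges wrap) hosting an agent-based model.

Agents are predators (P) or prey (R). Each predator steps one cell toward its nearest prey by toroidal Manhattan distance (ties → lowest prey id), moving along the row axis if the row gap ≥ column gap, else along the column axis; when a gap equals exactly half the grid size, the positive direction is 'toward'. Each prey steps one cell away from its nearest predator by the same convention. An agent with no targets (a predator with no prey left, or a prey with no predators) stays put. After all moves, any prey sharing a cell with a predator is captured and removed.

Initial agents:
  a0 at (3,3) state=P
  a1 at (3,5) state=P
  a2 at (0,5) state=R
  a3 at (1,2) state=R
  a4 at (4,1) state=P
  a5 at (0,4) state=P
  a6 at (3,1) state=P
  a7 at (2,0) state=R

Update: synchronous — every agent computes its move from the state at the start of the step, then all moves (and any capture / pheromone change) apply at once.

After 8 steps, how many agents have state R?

3

t=1: a0@(2,3):P a1@(4,5):P a2@(0,0):R a3@(0,2):R a4@(4,0):P a5@(0,5):P a6@(2,1):P a7@(1,0):R
t=2: a0@(1,3):P a1@(0,5):P a2@(1,0):R a3@(4,2):R a4@(0,0):P a5@(0,0):P a6@(1,1):P a7@(2,0):R
t=3: a0@(1,4):P a1@(1,5):P a2@(2,0):R a3@(3,2):R a4@(1,0):P a5@(1,0):P a6@(1,0):P a7@(3,0):R
t=4: a0@(1,5):P a1@(2,5):P a2@(3,0):R a3@(4,2):R a4@(2,0):P a5@(2,0):P a6@(2,0):P a7@(4,0):R
t=5: a0@(2,5):P a1@(3,5):P a2@(4,0):R a3@(0,2):R a4@(3,0):P a5@(3,0):P a6@(3,0):P a7@(0,0):R
t=6: a0@(3,5):P a1@(4,5):P a2@(0,0):R a3@(1,2):R a4@(4,0):P a5@(4,0):P a6@(4,0):P a7@(1,0):R
t=7: a0@(4,5):P a1@(0,5):P a2@(1,0):R a3@(2,2):R a4@(0,0):P a5@(0,0):P a6@(0,0):P a7@(2,0):R
t=8: a0@(0,5):P a1@(1,5):P a2@(2,0):R a3@(3,2):R a4@(1,0):P a5@(1,0):P a6@(1,0):P a7@(3,0):R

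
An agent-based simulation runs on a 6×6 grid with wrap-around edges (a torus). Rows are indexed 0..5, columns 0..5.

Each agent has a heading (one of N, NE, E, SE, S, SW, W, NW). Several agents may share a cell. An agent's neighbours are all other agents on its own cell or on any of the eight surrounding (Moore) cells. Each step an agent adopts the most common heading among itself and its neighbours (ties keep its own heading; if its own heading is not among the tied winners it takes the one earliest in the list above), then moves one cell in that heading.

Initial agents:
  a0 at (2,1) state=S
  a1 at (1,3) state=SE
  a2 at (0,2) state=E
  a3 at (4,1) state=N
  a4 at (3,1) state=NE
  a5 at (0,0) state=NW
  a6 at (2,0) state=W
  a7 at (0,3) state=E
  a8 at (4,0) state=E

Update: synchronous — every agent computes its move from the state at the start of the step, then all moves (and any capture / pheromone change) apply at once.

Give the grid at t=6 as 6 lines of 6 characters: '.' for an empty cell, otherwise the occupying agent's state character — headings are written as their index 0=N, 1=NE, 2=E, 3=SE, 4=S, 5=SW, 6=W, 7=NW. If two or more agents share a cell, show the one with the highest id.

t=1: a0@(3,1):S a1@(1,4):E a2@(0,3):E a3@(3,1):N a4@(2,2):NE a5@(5,5):NW a6@(2,5):W a7@(0,4):E a8@(4,1):E
t=2: a0@(4,1):S a1@(1,5):E a2@(0,4):E a3@(2,1):N a4@(1,3):NE a5@(4,4):NW a6@(2,4):W a7@(0,5):E a8@(4,2):E
t=3: a0@(5,1):S a1@(1,0):E a2@(0,5):E a3@(1,1):N a4@(0,4):NE a5@(3,3):NW a6@(2,3):W a7@(0,0):E a8@(4,3):E
t=4: a0@(0,1):S a1@(1,1):E a2@(0,0):E a3@(1,2):E a4@(5,5):NE a5@(2,2):NW a6@(2,2):W a7@(0,1):E a8@(4,4):E
t=5: a0@(0,2):E a1@(1,2):E a2@(0,1):E a3@(1,3):E a4@(5,0):E a5@(2,3):E a6@(2,3):E a7@(0,2):E a8@(4,5):E
t=6: a0@(0,3):E a1@(1,3):E a2@(0,2):E a3@(1,4):E a4@(5,1):E a5@(2,4):E a6@(2,4):E a7@(0,3):E a8@(4,0):E

..22..
...22.
....2.
......
2.....
.2....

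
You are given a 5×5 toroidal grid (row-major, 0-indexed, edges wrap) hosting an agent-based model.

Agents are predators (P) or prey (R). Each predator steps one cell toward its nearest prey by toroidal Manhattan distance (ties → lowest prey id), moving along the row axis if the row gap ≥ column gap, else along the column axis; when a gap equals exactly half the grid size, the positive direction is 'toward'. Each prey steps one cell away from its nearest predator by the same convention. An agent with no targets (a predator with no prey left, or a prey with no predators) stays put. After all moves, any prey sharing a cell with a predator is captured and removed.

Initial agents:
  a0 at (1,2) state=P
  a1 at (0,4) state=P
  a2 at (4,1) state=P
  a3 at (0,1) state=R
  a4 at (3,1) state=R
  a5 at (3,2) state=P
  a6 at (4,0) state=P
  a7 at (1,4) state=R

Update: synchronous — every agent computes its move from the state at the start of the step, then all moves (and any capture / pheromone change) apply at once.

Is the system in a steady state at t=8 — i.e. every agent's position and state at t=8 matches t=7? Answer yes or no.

no

t=1: a0@(0,2):P a1@(1,4):P a2@(0,1):P a3@(1,1):R a4@(2,1):R a5@(3,1):P a6@(0,0):P a7@(2,4):R
t=2: a0@(1,2):P a1@(2,4):P a2@(1,1):P a5@(2,1):P a6@(1,0):P a7@(3,4):R
t=3: a0@(2,2):P a1@(3,4):P a2@(2,1):P a5@(2,0):P a6@(2,0):P a7@(4,4):R
t=4: a0@(3,2):P a1@(4,4):P a2@(3,1):P a5@(3,0):P a6@(3,0):P a7@(0,4):R
t=5: a0@(4,2):P a1@(0,4):P a2@(4,1):P a5@(4,0):P a6@(4,0):P a7@(1,4):R
t=6: a0@(0,2):P a1@(1,4):P a2@(0,1):P a5@(0,0):P a6@(0,0):P a7@(2,4):R
t=7: a0@(1,2):P a1@(2,4):P a2@(1,1):P a5@(1,0):P a6@(1,0):P a7@(3,4):R
t=8: a0@(2,2):P a1@(3,4):P a2@(2,1):P a5@(2,0):P a6@(2,0):P a7@(4,4):R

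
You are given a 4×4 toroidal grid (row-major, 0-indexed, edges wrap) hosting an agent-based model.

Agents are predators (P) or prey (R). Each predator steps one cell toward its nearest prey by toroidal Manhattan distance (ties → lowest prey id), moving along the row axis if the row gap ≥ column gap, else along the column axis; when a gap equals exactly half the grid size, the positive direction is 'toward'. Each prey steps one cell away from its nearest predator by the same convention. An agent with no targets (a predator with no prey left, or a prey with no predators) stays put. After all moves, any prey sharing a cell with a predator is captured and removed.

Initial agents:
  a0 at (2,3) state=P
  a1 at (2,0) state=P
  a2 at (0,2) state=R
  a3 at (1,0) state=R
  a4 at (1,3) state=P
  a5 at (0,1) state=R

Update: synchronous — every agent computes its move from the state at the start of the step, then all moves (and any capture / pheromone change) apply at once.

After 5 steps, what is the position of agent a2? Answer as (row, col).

(3, 2)

t=1: a0@(1,3):P a1@(1,0):P a2@(3,2):R a3@(0,0):R a4@(1,0):P a5@(3,1):R
t=2: a0@(0,3):P a1@(0,0):P a2@(2,2):R a3@(3,0):R a4@(0,0):P a5@(2,1):R
t=3: a0@(3,3):P a1@(3,0):P a2@(1,2):R a3@(2,0):R a4@(3,0):P a5@(1,1):R
t=4: a0@(2,3):P a1@(2,0):P a2@(0,2):R a3@(1,0):R a4@(2,0):P a5@(0,1):R
t=5: a0@(1,3):P a1@(1,0):P a2@(3,2):R a3@(0,0):R a4@(1,0):P a5@(3,1):R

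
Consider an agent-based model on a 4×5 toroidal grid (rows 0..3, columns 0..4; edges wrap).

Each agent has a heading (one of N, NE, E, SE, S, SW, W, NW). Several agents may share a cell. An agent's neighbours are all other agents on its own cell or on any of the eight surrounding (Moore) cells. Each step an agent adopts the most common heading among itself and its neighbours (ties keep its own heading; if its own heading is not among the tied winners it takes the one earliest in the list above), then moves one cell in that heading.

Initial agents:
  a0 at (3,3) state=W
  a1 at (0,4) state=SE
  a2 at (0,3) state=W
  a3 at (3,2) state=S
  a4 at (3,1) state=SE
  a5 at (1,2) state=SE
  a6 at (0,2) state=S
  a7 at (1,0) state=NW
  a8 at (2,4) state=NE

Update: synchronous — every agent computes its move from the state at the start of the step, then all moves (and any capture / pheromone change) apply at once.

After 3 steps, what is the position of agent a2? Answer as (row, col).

(0, 0)

t=1: a0@(3,2):W a1@(0,3):W a2@(0,2):W a3@(0,2):S a4@(0,1):S a5@(2,3):SE a6@(1,2):S a7@(0,4):NW a8@(1,0):NE
t=2: a0@(3,1):W a1@(0,2):W a2@(0,1):W a3@(1,2):S a4@(1,1):S a5@(3,4):SE a6@(2,2):S a7@(3,3):NW a8@(0,1):NE
t=3: a0@(3,0):W a1@(0,1):W a2@(0,0):W a3@(2,2):S a4@(2,1):S a5@(0,0):SE a6@(3,2):S a7@(2,2):NW a8@(0,0):W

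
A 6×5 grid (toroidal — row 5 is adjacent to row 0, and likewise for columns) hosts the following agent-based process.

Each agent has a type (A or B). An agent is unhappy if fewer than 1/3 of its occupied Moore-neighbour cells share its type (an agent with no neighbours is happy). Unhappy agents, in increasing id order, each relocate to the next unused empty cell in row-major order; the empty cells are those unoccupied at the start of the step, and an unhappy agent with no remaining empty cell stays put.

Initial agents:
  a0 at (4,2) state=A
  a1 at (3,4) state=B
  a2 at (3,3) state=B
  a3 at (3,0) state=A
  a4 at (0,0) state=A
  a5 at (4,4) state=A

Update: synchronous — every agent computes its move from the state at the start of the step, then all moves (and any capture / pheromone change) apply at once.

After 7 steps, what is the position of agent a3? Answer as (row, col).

(3, 0)

t=1: a0@(0,1):A a1@(3,4):B a2@(3,3):B a3@(3,0):A a4@(0,0):A a5@(4,4):A
t=2: (unchanged — steady state)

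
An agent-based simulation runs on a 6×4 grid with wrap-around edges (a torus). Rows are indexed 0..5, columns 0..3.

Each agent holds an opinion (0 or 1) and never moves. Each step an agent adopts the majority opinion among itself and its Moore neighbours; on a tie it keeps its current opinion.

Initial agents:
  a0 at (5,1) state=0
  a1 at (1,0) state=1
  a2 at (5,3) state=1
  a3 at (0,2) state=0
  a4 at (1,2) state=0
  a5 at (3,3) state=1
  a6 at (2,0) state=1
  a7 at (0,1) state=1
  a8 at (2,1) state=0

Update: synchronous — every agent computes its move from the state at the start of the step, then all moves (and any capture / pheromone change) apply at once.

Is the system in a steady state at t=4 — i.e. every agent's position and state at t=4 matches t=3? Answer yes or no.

t=1: a0@(5,1):0 a1@(1,0):1 a2@(5,3):1 a3@(0,2):0 a4@(1,2):0 a5@(3,3):1 a6@(2,0):1 a7@(0,1):0 a8@(2,1):0
t=2: (unchanged — steady state)

yes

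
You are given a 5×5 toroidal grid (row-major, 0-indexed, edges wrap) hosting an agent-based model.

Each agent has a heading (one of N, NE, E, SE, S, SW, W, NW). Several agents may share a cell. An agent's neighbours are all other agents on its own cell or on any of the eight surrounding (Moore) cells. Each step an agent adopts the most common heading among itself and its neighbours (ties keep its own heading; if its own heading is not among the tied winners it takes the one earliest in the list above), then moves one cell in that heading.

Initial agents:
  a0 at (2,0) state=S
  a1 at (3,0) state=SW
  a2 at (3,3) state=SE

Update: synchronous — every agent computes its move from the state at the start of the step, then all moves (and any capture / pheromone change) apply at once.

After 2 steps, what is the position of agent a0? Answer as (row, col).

(4, 0)

t=1: a0@(3,0):S a1@(4,4):SW a2@(4,4):SE
t=2: a0@(4,0):S a1@(0,3):SW a2@(0,0):SE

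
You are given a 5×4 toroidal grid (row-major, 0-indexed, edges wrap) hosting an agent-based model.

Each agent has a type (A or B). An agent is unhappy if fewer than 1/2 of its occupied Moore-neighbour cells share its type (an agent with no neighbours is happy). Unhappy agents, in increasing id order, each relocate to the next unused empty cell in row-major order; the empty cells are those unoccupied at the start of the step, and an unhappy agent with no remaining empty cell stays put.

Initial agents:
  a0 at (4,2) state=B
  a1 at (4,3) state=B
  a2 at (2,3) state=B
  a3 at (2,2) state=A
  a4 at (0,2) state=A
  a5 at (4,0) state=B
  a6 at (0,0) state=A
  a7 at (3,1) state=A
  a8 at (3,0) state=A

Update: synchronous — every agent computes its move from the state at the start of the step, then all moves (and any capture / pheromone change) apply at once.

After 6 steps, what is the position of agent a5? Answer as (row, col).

t=1: a0@(0,1):B a1@(0,3):B a2@(1,0):B a3@(2,2):A a4@(1,1):A a5@(1,2):B a6@(1,3):A a7@(3,1):A a8@(2,0):A
t=2: a0@(0,1):B a1@(0,3):B a2@(0,0):B a3@(2,2):A a4@(0,2):A a5@(2,1):B a6@(2,3):A a7@(3,1):A a8@(2,0):A
t=3: a0@(0,1):B a1@(0,3):B a2@(0,0):B a3@(2,2):A a4@(1,0):A a5@(1,1):B a6@(2,3):A a7@(3,1):A a8@(2,0):A
t=4: a0@(0,1):B a1@(0,3):B a2@(0,0):B a3@(2,2):A a4@(0,2):A a5@(1,2):B a6@(2,3):A a7@(3,1):A a8@(2,0):A
t=5: a0@(0,1):B a1@(0,3):B a2@(0,0):B a3@(2,2):A a4@(1,0):A a5@(1,1):B a6@(2,3):A a7@(3,1):A a8@(2,0):A
t=6: a0@(0,1):B a1@(0,3):B a2@(0,0):B a3@(2,2):A a4@(0,2):A a5@(1,2):B a6@(2,3):A a7@(3,1):A a8@(2,0):A

(1, 2)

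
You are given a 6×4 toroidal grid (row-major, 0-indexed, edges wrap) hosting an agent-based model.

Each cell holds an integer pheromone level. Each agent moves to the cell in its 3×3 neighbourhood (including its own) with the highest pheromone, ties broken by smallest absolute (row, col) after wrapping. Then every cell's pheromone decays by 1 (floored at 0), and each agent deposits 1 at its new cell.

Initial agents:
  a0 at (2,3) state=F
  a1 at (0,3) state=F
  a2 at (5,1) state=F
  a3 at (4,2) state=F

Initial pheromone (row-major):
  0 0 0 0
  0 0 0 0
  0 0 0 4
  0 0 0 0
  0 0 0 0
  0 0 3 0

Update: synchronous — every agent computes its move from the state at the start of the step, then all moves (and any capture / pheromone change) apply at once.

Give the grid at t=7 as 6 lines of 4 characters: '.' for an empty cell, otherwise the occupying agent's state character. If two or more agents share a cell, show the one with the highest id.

....
....
...F
....
....
..F.

t=1: a0@(2,3) a1@(5,2) a2@(5,2) a3@(5,2) | pheromone: 0 0 0 0 / 0 0 0 0 / 0 0 0 4 / 0 0 0 0 / 0 0 0 0 / 0 0 5 0
t=2: a0@(2,3) a1@(5,2) a2@(5,2) a3@(5,2) | pheromone: 0 0 0 0 / 0 0 0 0 / 0 0 0 4 / 0 0 0 0 / 0 0 0 0 / 0 0 7 0
t=3: a0@(2,3) a1@(5,2) a2@(5,2) a3@(5,2) | pheromone: 0 0 0 0 / 0 0 0 0 / 0 0 0 4 / 0 0 0 0 / 0 0 0 0 / 0 0 9 0
t=4: a0@(2,3) a1@(5,2) a2@(5,2) a3@(5,2) | pheromone: 0 0 0 0 / 0 0 0 0 / 0 0 0 4 / 0 0 0 0 / 0 0 0 0 / 0 0 11 0
t=5: a0@(2,3) a1@(5,2) a2@(5,2) a3@(5,2) | pheromone: 0 0 0 0 / 0 0 0 0 / 0 0 0 4 / 0 0 0 0 / 0 0 0 0 / 0 0 13 0
t=6: a0@(2,3) a1@(5,2) a2@(5,2) a3@(5,2) | pheromone: 0 0 0 0 / 0 0 0 0 / 0 0 0 4 / 0 0 0 0 / 0 0 0 0 / 0 0 15 0
t=7: a0@(2,3) a1@(5,2) a2@(5,2) a3@(5,2) | pheromone: 0 0 0 0 / 0 0 0 0 / 0 0 0 4 / 0 0 0 0 / 0 0 0 0 / 0 0 17 0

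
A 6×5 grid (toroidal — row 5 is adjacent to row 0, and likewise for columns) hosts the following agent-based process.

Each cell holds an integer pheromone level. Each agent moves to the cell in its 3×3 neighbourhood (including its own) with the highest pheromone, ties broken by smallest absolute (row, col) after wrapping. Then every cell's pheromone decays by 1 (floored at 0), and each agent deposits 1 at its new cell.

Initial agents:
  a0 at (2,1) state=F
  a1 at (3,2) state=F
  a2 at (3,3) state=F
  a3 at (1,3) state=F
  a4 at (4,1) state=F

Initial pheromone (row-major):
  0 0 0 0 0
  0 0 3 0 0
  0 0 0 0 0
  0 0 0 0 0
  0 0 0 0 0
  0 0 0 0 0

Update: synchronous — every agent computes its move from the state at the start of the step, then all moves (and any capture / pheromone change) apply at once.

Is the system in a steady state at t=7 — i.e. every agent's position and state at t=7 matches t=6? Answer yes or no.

yes

t=1: a0@(1,2) a1@(2,1) a2@(2,2) a3@(1,2) a4@(3,0) | pheromone: 0 0 0 0 0 / 0 0 4 0 0 / 0 1 1 0 0 / 1 0 0 0 0 / 0 0 0 0 0 / 0 0 0 0 0
t=2: a0@(1,2) a1@(1,2) a2@(1,2) a3@(1,2) a4@(2,1) | pheromone: 0 0 0 0 0 / 0 0 7 0 0 / 0 1 0 0 0 / 0 0 0 0 0 / 0 0 0 0 0 / 0 0 0 0 0
t=3: a0@(1,2) a1@(1,2) a2@(1,2) a3@(1,2) a4@(1,2) | pheromone: 0 0 0 0 0 / 0 0 11 0 0 / 0 0 0 0 0 / 0 0 0 0 0 / 0 0 0 0 0 / 0 0 0 0 0
t=4: a0@(1,2) a1@(1,2) a2@(1,2) a3@(1,2) a4@(1,2) | pheromone: 0 0 0 0 0 / 0 0 15 0 0 / 0 0 0 0 0 / 0 0 0 0 0 / 0 0 0 0 0 / 0 0 0 0 0
t=5: a0@(1,2) a1@(1,2) a2@(1,2) a3@(1,2) a4@(1,2) | pheromone: 0 0 0 0 0 / 0 0 19 0 0 / 0 0 0 0 0 / 0 0 0 0 0 / 0 0 0 0 0 / 0 0 0 0 0
t=6: a0@(1,2) a1@(1,2) a2@(1,2) a3@(1,2) a4@(1,2) | pheromone: 0 0 0 0 0 / 0 0 23 0 0 / 0 0 0 0 0 / 0 0 0 0 0 / 0 0 0 0 0 / 0 0 0 0 0
t=7: a0@(1,2) a1@(1,2) a2@(1,2) a3@(1,2) a4@(1,2) | pheromone: 0 0 0 0 0 / 0 0 27 0 0 / 0 0 0 0 0 / 0 0 0 0 0 / 0 0 0 0 0 / 0 0 0 0 0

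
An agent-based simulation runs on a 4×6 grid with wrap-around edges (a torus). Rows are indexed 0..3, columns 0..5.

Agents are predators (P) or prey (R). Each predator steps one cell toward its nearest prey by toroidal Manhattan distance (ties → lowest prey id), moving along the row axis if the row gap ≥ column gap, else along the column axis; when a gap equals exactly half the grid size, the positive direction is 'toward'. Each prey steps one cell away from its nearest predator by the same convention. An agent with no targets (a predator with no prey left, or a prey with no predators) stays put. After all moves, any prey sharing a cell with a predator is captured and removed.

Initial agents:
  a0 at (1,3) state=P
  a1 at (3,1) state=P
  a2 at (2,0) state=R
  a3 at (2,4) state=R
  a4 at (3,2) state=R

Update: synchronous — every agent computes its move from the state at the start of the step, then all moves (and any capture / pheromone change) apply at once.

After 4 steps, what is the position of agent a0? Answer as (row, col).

t=1: a0@(2,3):P a1@(3,2):P a2@(1,0):R a3@(3,4):R a4@(3,3):R
t=2: a0@(3,3):P a1@(3,3):P a2@(1,5):R a3@(0,4):R a4@(0,3):R
t=3: a0@(0,3):P a1@(0,3):P a2@(0,5):R a3@(1,4):R a4@(1,3):R
t=4: a0@(1,3):P a1@(1,3):P a2@(0,0):R a3@(2,4):R a4@(2,3):R

(1, 3)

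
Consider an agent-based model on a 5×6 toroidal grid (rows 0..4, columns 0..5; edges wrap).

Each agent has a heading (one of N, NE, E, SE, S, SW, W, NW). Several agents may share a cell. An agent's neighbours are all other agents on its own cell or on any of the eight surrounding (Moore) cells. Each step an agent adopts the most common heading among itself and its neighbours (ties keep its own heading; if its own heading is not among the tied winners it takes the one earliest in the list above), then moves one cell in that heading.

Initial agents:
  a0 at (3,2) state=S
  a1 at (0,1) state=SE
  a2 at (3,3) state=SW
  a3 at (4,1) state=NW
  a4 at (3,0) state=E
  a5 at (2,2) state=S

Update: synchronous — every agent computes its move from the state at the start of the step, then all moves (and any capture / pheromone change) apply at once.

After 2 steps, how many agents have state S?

4

t=1: a0@(4,2):S a1@(1,2):SE a2@(4,3):S a3@(3,0):NW a4@(3,1):E a5@(3,2):S
t=2: a0@(0,2):S a1@(2,3):SE a2@(0,3):S a3@(2,5):NW a4@(4,1):S a5@(4,2):S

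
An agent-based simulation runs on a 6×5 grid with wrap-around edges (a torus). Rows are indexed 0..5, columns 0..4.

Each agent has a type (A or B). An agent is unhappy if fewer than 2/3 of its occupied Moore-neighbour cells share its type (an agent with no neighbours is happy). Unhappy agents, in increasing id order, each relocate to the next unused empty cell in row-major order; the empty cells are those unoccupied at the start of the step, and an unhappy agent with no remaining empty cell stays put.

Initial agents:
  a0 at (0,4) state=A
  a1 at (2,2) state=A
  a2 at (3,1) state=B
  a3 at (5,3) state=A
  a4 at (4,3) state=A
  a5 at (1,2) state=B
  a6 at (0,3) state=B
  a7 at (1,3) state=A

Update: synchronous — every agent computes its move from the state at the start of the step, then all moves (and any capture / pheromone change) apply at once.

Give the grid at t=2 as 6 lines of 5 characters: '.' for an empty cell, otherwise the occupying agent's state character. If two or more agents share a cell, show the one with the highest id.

...AA
..BBB
A....
.....
...A.
...A.

t=1: a0@(0,4):A a1@(0,0):A a2@(0,1):B a3@(5,3):A a4@(4,3):A a5@(0,2):B a6@(1,0):B a7@(1,1):A
t=2: a0@(0,4):A a1@(0,3):A a2@(1,2):B a3@(5,3):A a4@(4,3):A a5@(1,3):B a6@(1,4):B a7@(2,0):A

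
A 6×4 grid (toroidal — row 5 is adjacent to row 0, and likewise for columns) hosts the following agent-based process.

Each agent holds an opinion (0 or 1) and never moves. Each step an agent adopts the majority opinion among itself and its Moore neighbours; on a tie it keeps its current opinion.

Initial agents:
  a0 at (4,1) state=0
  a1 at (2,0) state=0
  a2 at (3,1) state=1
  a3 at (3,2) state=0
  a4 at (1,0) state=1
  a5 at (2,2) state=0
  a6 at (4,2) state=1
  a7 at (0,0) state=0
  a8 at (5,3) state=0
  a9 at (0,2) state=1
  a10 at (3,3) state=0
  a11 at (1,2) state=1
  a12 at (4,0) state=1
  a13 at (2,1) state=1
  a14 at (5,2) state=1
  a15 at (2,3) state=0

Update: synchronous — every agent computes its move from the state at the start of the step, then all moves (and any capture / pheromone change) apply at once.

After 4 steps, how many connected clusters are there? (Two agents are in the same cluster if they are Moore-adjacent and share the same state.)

2

t=1: a0@(4,1):1 a1@(2,0):0 a2@(3,1):1 a3@(3,2):0 a4@(1,0):0 a5@(2,2):0 a6@(4,2):0 a7@(0,0):0 a8@(5,3):1 a9@(0,2):1 a10@(3,3):0 a11@(1,2):1 a12@(4,0):0 a13@(2,1):1 a14@(5,2):1 a15@(2,3):0
t=2: a0@(4,1):1 a1@(2,0):0 a2@(3,1):0 a3@(3,2):0 a4@(1,0):0 a5@(2,2):0 a6@(4,2):1 a7@(0,0):0 a8@(5,3):1 a9@(0,2):1 a10@(3,3):0 a11@(1,2):1 a12@(4,0):1 a13@(2,1):0 a14@(5,2):1 a15@(2,3):0
t=3: a0@(4,1):1 a1@(2,0):0 a2@(3,1):0 a3@(3,2):0 a4@(1,0):0 a5@(2,2):0 a6@(4,2):1 a7@(0,0):0 a8@(5,3):1 a9@(0,2):1 a10@(3,3):0 a11@(1,2):0 a12@(4,0):1 a13@(2,1):0 a14@(5,2):1 a15@(2,3):0
t=4: (unchanged — steady state)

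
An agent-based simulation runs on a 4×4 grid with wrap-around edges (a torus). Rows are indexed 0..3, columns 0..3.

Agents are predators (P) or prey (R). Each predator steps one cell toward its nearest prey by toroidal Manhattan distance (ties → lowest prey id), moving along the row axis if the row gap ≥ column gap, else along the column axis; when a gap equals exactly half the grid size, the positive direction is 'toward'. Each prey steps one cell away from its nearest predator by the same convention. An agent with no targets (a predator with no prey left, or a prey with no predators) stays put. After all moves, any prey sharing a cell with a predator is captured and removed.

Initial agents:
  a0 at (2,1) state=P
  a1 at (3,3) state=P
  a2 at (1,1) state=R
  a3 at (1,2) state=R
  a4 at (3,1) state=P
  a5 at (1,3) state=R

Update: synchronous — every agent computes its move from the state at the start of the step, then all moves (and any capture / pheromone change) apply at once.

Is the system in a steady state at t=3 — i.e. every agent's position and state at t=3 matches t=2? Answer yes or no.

yes

t=1: a0@(1,1):P a1@(0,3):P a3@(0,2):R a4@(0,1):P
t=2: a0@(0,1):P a1@(0,2):P a4@(0,2):P
t=3: (unchanged — steady state)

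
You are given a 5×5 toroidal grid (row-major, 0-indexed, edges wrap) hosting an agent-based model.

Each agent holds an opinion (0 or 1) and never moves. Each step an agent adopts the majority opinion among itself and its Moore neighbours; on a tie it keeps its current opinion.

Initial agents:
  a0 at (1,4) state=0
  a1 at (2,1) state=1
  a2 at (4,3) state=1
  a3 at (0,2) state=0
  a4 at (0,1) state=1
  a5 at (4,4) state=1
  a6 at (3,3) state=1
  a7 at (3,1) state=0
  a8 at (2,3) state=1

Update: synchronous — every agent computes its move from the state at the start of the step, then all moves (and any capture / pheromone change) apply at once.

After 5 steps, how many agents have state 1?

7

t=1: a0@(1,4):0 a1@(2,1):1 a2@(4,3):1 a3@(0,2):1 a4@(0,1):1 a5@(4,4):1 a6@(3,3):1 a7@(3,1):0 a8@(2,3):1
t=2: (unchanged — steady state)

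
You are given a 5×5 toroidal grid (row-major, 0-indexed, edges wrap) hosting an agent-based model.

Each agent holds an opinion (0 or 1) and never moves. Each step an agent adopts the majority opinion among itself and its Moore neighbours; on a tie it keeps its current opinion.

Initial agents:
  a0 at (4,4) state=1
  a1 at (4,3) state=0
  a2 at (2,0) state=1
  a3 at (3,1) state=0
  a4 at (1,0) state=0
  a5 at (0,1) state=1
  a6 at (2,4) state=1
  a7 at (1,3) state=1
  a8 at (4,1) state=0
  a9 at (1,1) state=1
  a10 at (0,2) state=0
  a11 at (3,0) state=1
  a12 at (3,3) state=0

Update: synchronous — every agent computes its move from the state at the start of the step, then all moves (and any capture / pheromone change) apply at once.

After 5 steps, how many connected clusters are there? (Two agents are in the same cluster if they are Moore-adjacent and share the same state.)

2

t=1: a0@(4,4):1 a1@(4,3):0 a2@(2,0):1 a3@(3,1):0 a4@(1,0):1 a5@(0,1):0 a6@(2,4):1 a7@(1,3):1 a8@(4,1):0 a9@(1,1):1 a10@(0,2):0 a11@(3,0):1 a12@(3,3):0
t=2: (unchanged — steady state)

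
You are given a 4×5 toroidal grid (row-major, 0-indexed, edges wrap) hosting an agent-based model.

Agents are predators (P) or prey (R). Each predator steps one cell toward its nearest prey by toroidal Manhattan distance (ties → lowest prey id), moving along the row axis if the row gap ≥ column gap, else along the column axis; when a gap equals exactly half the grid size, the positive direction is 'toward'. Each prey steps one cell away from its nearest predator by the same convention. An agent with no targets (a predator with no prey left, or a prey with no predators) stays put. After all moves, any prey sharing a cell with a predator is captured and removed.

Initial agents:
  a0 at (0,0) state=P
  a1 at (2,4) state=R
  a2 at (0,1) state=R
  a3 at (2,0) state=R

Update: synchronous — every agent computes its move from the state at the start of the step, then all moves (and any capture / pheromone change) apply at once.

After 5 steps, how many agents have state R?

t=1: a0@(0,1):P a1@(1,4):R a2@(0,2):R a3@(1,0):R
t=2: a0@(0,2):P a1@(1,3):R a2@(0,3):R a3@(2,0):R
t=3: a0@(0,3):P a1@(2,3):R a2@(0,4):R a3@(1,0):R
t=4: a0@(0,4):P a1@(1,3):R a2@(0,0):R a3@(1,1):R
t=5: a0@(0,0):P a1@(2,3):R a2@(0,1):R a3@(1,2):R

3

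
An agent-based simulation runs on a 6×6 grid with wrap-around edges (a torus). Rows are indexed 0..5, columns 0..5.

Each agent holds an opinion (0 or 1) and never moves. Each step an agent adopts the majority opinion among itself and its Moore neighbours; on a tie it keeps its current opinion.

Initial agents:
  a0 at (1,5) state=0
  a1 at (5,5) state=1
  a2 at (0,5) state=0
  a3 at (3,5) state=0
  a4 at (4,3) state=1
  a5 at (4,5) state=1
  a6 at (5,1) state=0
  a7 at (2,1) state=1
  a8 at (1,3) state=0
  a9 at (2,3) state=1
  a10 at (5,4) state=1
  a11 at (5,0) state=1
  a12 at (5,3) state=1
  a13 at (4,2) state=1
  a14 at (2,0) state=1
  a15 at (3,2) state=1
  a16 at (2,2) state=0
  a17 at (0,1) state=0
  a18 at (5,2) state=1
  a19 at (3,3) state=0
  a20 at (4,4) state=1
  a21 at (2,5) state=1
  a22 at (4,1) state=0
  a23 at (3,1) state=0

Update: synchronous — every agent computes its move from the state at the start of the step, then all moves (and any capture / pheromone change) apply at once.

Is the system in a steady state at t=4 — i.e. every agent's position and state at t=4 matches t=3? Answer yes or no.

no

t=1: a0@(1,5):0 a1@(5,5):1 a2@(0,5):1 a3@(3,5):1 a4@(4,3):1 a5@(4,5):1 a6@(5,1):0 a7@(2,1):1 a8@(1,3):0 a9@(2,3):0 a10@(5,4):1 a11@(5,0):0 a12@(5,3):1 a13@(4,2):1 a14@(2,0):1 a15@(3,2):1 a16@(2,2):0 a17@(0,1):0 a18@(5,2):1 a19@(3,3):1 a20@(4,4):1 a21@(2,5):1 a22@(4,1):1 a23@(3,1):1
t=2: a0@(1,5):1 a1@(5,5):1 a2@(0,5):1 a3@(3,5):1 a4@(4,3):1 a5@(4,5):1 a6@(5,1):0 a7@(2,1):1 a8@(1,3):0 a9@(2,3):0 a10@(5,4):1 a11@(5,0):1 a12@(5,3):1 a13@(4,2):1 a14@(2,0):1 a15@(3,2):1 a16@(2,2):1 a17@(0,1):0 a18@(5,2):1 a19@(3,3):1 a20@(4,4):1 a21@(2,5):1 a22@(4,1):1 a23@(3,1):1
t=3: a0@(1,5):1 a1@(5,5):1 a2@(0,5):1 a3@(3,5):1 a4@(4,3):1 a5@(4,5):1 a6@(5,1):1 a7@(2,1):1 a8@(1,3):0 a9@(2,3):1 a10@(5,4):1 a11@(5,0):1 a12@(5,3):1 a13@(4,2):1 a14@(2,0):1 a15@(3,2):1 a16@(2,2):1 a17@(0,1):0 a18@(5,2):1 a19@(3,3):1 a20@(4,4):1 a21@(2,5):1 a22@(4,1):1 a23@(3,1):1
t=4: a0@(1,5):1 a1@(5,5):1 a2@(0,5):1 a3@(3,5):1 a4@(4,3):1 a5@(4,5):1 a6@(5,1):1 a7@(2,1):1 a8@(1,3):1 a9@(2,3):1 a10@(5,4):1 a11@(5,0):1 a12@(5,3):1 a13@(4,2):1 a14@(2,0):1 a15@(3,2):1 a16@(2,2):1 a17@(0,1):1 a18@(5,2):1 a19@(3,3):1 a20@(4,4):1 a21@(2,5):1 a22@(4,1):1 a23@(3,1):1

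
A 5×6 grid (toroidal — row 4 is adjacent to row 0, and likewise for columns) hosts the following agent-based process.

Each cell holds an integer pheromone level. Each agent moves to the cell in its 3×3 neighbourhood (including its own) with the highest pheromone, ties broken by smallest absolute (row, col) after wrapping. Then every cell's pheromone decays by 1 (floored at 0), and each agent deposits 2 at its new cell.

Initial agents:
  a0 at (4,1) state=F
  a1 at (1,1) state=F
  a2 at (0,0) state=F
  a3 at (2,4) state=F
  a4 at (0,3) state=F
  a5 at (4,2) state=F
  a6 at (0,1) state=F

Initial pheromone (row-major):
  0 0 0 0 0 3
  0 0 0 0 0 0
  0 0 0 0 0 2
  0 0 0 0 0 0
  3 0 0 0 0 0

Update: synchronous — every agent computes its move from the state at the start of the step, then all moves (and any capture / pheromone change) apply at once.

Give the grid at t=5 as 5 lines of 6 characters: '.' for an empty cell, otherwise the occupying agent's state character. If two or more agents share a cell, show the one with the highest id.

......
......
.....F
......
F.....

t=1: a0@(4,0) a1@(0,0) a2@(0,5) a3@(2,5) a4@(0,2) a5@(0,1) a6@(4,0) | pheromone: 2 2 2 0 0 4 / 0 0 0 0 0 0 / 0 0 0 0 0 3 / 0 0 0 0 0 0 / 6 0 0 0 0 0
t=2: a0@(4,0) a1@(4,0) a2@(4,0) a3@(2,5) a4@(0,1) a5@(4,0) a6@(4,0) | pheromone: 1 3 1 0 0 3 / 0 0 0 0 0 0 / 0 0 0 0 0 4 / 0 0 0 0 0 0 / 15 0 0 0 0 0
t=3: a0@(4,0) a1@(4,0) a2@(4,0) a3@(2,5) a4@(4,0) a5@(4,0) a6@(4,0) | pheromone: 0 2 0 0 0 2 / 0 0 0 0 0 0 / 0 0 0 0 0 5 / 0 0 0 0 0 0 / 26 0 0 0 0 0
t=4: a0@(4,0) a1@(4,0) a2@(4,0) a3@(2,5) a4@(4,0) a5@(4,0) a6@(4,0) | pheromone: 0 1 0 0 0 1 / 0 0 0 0 0 0 / 0 0 0 0 0 6 / 0 0 0 0 0 0 / 37 0 0 0 0 0
t=5: a0@(4,0) a1@(4,0) a2@(4,0) a3@(2,5) a4@(4,0) a5@(4,0) a6@(4,0) | pheromone: 0 0 0 0 0 0 / 0 0 0 0 0 0 / 0 0 0 0 0 7 / 0 0 0 0 0 0 / 48 0 0 0 0 0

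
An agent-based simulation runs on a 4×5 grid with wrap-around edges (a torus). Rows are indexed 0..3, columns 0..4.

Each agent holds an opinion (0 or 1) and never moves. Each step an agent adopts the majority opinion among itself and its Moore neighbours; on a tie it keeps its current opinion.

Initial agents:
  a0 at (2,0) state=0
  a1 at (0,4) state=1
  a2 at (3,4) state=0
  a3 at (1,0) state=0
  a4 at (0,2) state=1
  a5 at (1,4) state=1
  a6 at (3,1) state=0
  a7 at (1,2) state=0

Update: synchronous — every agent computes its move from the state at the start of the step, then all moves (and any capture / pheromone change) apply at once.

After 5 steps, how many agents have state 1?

t=1: a0@(2,0):0 a1@(0,4):1 a2@(3,4):0 a3@(1,0):0 a4@(0,2):0 a5@(1,4):1 a6@(3,1):0 a7@(1,2):0
t=2: (unchanged — steady state)

2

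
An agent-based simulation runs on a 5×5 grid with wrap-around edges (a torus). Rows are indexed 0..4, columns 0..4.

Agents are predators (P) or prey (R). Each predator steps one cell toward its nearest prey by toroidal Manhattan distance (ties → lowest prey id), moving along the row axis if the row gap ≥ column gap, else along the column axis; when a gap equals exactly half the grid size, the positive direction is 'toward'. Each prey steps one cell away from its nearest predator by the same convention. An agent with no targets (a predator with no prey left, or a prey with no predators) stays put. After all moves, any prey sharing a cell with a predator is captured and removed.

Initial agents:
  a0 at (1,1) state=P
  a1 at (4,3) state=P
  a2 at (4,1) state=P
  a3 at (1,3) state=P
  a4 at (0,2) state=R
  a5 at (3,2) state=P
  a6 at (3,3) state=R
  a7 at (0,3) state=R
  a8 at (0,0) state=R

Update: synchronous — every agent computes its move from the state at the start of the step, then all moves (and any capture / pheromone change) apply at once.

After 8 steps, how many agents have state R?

1

t=1: a0@(0,1):P a1@(3,3):P a2@(0,1):P a3@(0,3):P a4@(4,2):R a5@(3,3):P a6@(2,3):R a7@(1,3):R a8@(4,0):R
t=2: a0@(4,1):P a1@(2,3):P a2@(4,1):P a3@(1,3):P a4@(3,2):R a5@(2,3):P a8@(3,0):R
t=3: a0@(3,1):P a1@(3,3):P a2@(3,1):P a3@(2,3):P a4@(2,2):R a5@(3,3):P a8@(2,0):R
t=4: a0@(2,1):P a1@(2,3):P a2@(2,1):P a3@(2,2):P a5@(2,3):P a8@(1,0):R
t=5: a0@(1,1):P a1@(2,4):P a2@(1,1):P a3@(2,1):P a5@(2,4):P a8@(0,0):R
t=6: a0@(0,1):P a1@(1,4):P a2@(0,1):P a3@(1,1):P a5@(1,4):P a8@(4,0):R
t=7: a0@(4,1):P a1@(0,4):P a2@(4,1):P a3@(0,1):P a5@(0,4):P a8@(3,0):R
t=8: a0@(3,1):P a1@(4,4):P a2@(3,1):P a3@(4,1):P a5@(4,4):P a8@(2,0):R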